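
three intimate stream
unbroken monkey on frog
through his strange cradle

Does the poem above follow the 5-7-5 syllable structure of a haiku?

Line 1: "three intimate stream": 1+3+1 = 5 ✓
Line 2: "unbroken monkey on frog": 3+2+1+1 = 7 ✓
Line 3: "through his strange cradle": 1+1+1+2 = 5 ✓

Yes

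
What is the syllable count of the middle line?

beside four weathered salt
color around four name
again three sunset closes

6

The middle line: "color around four name": 2+2+1+1 = 6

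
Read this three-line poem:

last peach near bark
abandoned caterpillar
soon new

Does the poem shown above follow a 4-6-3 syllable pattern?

No

Line 1: last (1), peach (1), near (1), bark (1) → 4 ✓
Line 2: abandoned (3), caterpillar (4) → 7 (expected 6)
Line 3: soon (1), new (1) → 2 (expected 3)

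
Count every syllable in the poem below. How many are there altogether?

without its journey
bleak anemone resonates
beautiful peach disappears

20

Line 1: without(2) + its(1) + journey(2) = 5
Line 2: bleak(1) + anemone(4) + resonates(3) = 8
Line 3: beautiful(3) + peach(1) + disappears(3) = 7
Total: 5 + 8 + 7 = 20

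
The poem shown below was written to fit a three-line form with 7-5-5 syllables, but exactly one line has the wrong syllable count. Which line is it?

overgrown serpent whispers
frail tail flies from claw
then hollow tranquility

Line 3

Line 1: overgrown(3) + serpent(2) + whispers(2) = 7 ✓
Line 2: frail(1) + tail(1) + flies(1) + from(1) + claw(1) = 5 ✓
Line 3: then(1) + hollow(2) + tranquility(4) = 7 (expected 5)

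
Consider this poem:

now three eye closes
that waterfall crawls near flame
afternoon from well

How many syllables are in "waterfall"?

3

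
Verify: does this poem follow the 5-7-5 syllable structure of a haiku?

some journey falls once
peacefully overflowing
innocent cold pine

Line 1: "some journey falls once": 1+2+1+1 = 5 ✓
Line 2: "peacefully overflowing": 3+4 = 7 ✓
Line 3: "innocent cold pine": 3+1+1 = 5 ✓

Yes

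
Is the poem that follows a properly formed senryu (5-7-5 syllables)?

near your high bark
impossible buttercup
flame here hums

Line 1: "near your high bark": 1+1+1+1 = 4 (expected 5)
Line 2: "impossible buttercup": 4+3 = 7 ✓
Line 3: "flame here hums": 1+1+1 = 3 (expected 5)

No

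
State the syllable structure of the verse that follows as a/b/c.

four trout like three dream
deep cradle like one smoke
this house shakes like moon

5/6/5

Line 1: "four trout like three dream": 1+1+1+1+1 = 5
Line 2: "deep cradle like one smoke": 1+2+1+1+1 = 6
Line 3: "this house shakes like moon": 1+1+1+1+1 = 5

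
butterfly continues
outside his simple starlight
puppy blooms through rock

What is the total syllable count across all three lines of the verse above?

18

Line 1: butterfly (3), continues (3) → 6
Line 2: outside (2), his (1), simple (2), starlight (2) → 7
Line 3: puppy (2), blooms (1), through (1), rock (1) → 5
Total: 6 + 7 + 5 = 18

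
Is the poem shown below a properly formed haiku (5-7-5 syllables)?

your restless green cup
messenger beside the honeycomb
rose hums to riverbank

No

Line 1: "your restless green cup": 1+2+1+1 = 5 ✓
Line 2: "messenger beside the honeycomb": 3+2+1+3 = 9 (expected 7)
Line 3: "rose hums to riverbank": 1+1+1+3 = 6 (expected 5)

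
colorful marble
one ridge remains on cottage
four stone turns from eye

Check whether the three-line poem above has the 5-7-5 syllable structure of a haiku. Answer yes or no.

Line 1: colorful(3) + marble(2) = 5 ✓
Line 2: one(1) + ridge(1) + remains(2) + on(1) + cottage(2) = 7 ✓
Line 3: four(1) + stone(1) + turns(1) + from(1) + eye(1) = 5 ✓

Yes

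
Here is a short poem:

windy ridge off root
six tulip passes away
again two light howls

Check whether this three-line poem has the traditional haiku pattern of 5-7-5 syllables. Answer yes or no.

Yes

Line 1: "windy ridge off root": 2+1+1+1 = 5 ✓
Line 2: "six tulip passes away": 1+2+2+2 = 7 ✓
Line 3: "again two light howls": 2+1+1+1 = 5 ✓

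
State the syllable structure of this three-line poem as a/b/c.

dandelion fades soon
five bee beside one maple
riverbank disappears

Line 1: dandelion (4), fades (1), soon (1) → 6
Line 2: five (1), bee (1), beside (2), one (1), maple (2) → 7
Line 3: riverbank (3), disappears (3) → 6

6/7/6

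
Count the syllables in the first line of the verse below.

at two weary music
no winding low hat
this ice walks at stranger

The first line: at (1), two (1), weary (2), music (2) → 6

6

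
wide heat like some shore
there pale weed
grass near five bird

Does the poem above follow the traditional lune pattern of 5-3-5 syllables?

No

Line 1: wide(1) + heat(1) + like(1) + some(1) + shore(1) = 5 ✓
Line 2: there(1) + pale(1) + weed(1) = 3 ✓
Line 3: grass(1) + near(1) + five(1) + bird(1) = 4 (expected 5)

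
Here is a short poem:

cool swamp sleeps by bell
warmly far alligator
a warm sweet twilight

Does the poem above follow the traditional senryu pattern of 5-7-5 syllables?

Line 1: cool(1) + swamp(1) + sleeps(1) + by(1) + bell(1) = 5 ✓
Line 2: warmly(2) + far(1) + alligator(4) = 7 ✓
Line 3: a(1) + warm(1) + sweet(1) + twilight(2) = 5 ✓

Yes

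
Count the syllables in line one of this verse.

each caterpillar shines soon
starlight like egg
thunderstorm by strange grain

Line one: each (1), caterpillar (4), shines (1), soon (1) → 7

7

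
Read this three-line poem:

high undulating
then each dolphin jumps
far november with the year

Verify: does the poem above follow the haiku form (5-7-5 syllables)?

No

Line 1: "high undulating": 1+4 = 5 ✓
Line 2: "then each dolphin jumps": 1+1+2+1 = 5 (expected 7)
Line 3: "far november with the year": 1+3+1+1+1 = 7 (expected 5)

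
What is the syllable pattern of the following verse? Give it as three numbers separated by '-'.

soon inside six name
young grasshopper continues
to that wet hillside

Line 1: soon (1), inside (2), six (1), name (1) → 5
Line 2: young (1), grasshopper (3), continues (3) → 7
Line 3: to (1), that (1), wet (1), hillside (2) → 5

5-7-5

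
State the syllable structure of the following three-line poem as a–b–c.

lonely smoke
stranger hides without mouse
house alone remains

Line 1: lonely(2) + smoke(1) = 3
Line 2: stranger(2) + hides(1) + without(2) + mouse(1) = 6
Line 3: house(1) + alone(2) + remains(2) = 5

3–6–5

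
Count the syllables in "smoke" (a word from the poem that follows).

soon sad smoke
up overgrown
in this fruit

"smoke" has 1 syllable.

1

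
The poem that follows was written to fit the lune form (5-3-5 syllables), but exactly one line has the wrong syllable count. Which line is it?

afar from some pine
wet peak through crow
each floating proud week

Line 1: "afar from some pine": 2+1+1+1 = 5 ✓
Line 2: "wet peak through crow": 1+1+1+1 = 4 (expected 3)
Line 3: "each floating proud week": 1+2+1+1 = 5 ✓

The second line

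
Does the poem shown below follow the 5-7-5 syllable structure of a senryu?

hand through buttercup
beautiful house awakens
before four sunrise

Yes

Line 1: hand(1) + through(1) + buttercup(3) = 5 ✓
Line 2: beautiful(3) + house(1) + awakens(3) = 7 ✓
Line 3: before(2) + four(1) + sunrise(2) = 5 ✓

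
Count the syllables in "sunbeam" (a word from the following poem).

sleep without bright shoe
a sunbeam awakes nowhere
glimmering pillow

"sunbeam" has 2 syllables.

2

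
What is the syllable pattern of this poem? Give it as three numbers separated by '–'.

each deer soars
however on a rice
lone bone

3–6–2

Line 1: each (1), deer (1), soars (1) → 3
Line 2: however (3), on (1), a (1), rice (1) → 6
Line 3: lone (1), bone (1) → 2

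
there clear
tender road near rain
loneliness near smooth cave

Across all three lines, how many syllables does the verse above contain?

Line 1: there (1), clear (1) → 2
Line 2: tender (2), road (1), near (1), rain (1) → 5
Line 3: loneliness (3), near (1), smooth (1), cave (1) → 6
Total: 2 + 5 + 6 = 13

13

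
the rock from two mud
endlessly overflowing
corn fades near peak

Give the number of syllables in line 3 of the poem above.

4

Line 3: corn(1) + fades(1) + near(1) + peak(1) = 4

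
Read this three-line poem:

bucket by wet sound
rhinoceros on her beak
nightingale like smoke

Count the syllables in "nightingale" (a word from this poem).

3

"nightingale" has 3 syllables.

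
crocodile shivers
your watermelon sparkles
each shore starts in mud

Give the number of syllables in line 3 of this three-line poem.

5

Line 3: each (1), shore (1), starts (1), in (1), mud (1) → 5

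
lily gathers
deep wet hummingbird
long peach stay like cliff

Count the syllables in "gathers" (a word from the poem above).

"gathers" has 2 syllables.

2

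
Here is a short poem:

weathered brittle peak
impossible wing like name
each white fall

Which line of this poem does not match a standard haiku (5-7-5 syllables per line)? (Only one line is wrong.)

Line 3

Line 1: weathered(2) + brittle(2) + peak(1) = 5 ✓
Line 2: impossible(4) + wing(1) + like(1) + name(1) = 7 ✓
Line 3: each(1) + white(1) + fall(1) = 3 (expected 5)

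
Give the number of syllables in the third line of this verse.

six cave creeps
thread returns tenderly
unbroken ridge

The third line: "unbroken ridge": 3+1 = 4

4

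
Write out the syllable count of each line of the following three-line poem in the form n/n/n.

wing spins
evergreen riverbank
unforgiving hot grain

Line 1: wing(1) + spins(1) = 2
Line 2: evergreen(3) + riverbank(3) = 6
Line 3: unforgiving(4) + hot(1) + grain(1) = 6

2/6/6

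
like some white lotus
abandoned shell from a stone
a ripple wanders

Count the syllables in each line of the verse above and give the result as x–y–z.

5–7–5

Line 1: like (1), some (1), white (1), lotus (2) → 5
Line 2: abandoned (3), shell (1), from (1), a (1), stone (1) → 7
Line 3: a (1), ripple (2), wanders (2) → 5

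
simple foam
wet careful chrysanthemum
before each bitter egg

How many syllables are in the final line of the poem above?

6

The final line: before(2) + each(1) + bitter(2) + egg(1) = 6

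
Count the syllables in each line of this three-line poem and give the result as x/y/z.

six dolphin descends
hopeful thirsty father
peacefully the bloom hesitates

5/6/8

Line 1: six(1) + dolphin(2) + descends(2) = 5
Line 2: hopeful(2) + thirsty(2) + father(2) = 6
Line 3: peacefully(3) + the(1) + bloom(1) + hesitates(3) = 8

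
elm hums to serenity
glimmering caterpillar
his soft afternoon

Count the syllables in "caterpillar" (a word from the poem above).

"caterpillar" has 4 syllables.

4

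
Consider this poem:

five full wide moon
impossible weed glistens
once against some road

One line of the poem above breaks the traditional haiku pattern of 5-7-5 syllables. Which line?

The first line

Line 1: five(1) + full(1) + wide(1) + moon(1) = 4 (expected 5)
Line 2: impossible(4) + weed(1) + glistens(2) = 7 ✓
Line 3: once(1) + against(2) + some(1) + road(1) = 5 ✓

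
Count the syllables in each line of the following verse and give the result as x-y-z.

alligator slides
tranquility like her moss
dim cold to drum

5-7-4

Line 1: "alligator slides": 4+1 = 5
Line 2: "tranquility like her moss": 4+1+1+1 = 7
Line 3: "dim cold to drum": 1+1+1+1 = 4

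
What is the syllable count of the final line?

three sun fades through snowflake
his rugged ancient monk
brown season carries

The final line: brown (1), season (2), carries (2) → 5

5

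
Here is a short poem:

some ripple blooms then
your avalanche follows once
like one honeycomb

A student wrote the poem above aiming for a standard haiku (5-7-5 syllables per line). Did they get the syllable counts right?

Line 1: some (1), ripple (2), blooms (1), then (1) → 5 ✓
Line 2: your (1), avalanche (3), follows (2), once (1) → 7 ✓
Line 3: like (1), one (1), honeycomb (3) → 5 ✓

Yes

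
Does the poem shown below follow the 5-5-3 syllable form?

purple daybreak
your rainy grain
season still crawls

No

Line 1: purple (2), daybreak (2) → 4 (expected 5)
Line 2: your (1), rainy (2), grain (1) → 4 (expected 5)
Line 3: season (2), still (1), crawls (1) → 4 (expected 3)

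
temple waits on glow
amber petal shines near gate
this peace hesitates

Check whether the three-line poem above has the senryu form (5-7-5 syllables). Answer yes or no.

Line 1: temple (2), waits (1), on (1), glow (1) → 5 ✓
Line 2: amber (2), petal (2), shines (1), near (1), gate (1) → 7 ✓
Line 3: this (1), peace (1), hesitates (3) → 5 ✓

Yes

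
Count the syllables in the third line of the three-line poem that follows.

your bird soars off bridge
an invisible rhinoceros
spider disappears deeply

The third line: spider(2) + disappears(3) + deeply(2) = 7

7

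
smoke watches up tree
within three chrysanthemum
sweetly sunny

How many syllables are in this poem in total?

16

Line 1: "smoke watches up tree": 1+2+1+1 = 5
Line 2: "within three chrysanthemum": 2+1+4 = 7
Line 3: "sweetly sunny": 2+2 = 4
Total: 5 + 7 + 4 = 16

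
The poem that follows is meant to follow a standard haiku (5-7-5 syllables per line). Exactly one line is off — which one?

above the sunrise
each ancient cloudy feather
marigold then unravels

The third line

Line 1: above (2), the (1), sunrise (2) → 5 ✓
Line 2: each (1), ancient (2), cloudy (2), feather (2) → 7 ✓
Line 3: marigold (3), then (1), unravels (3) → 7 (expected 5)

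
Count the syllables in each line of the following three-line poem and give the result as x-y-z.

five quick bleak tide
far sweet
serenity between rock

4-2-7

Line 1: five(1) + quick(1) + bleak(1) + tide(1) = 4
Line 2: far(1) + sweet(1) = 2
Line 3: serenity(4) + between(2) + rock(1) = 7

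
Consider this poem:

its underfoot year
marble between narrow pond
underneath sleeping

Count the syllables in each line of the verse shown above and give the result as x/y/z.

Line 1: "its underfoot year": 1+3+1 = 5
Line 2: "marble between narrow pond": 2+2+2+1 = 7
Line 3: "underneath sleeping": 3+2 = 5

5/7/5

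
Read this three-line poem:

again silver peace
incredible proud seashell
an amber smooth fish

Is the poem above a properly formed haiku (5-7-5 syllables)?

Line 1: "again silver peace": 2+2+1 = 5 ✓
Line 2: "incredible proud seashell": 4+1+2 = 7 ✓
Line 3: "an amber smooth fish": 1+2+1+1 = 5 ✓

Yes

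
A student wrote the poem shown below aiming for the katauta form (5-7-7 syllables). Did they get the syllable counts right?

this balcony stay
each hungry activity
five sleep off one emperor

Line 1: this(1) + balcony(3) + stay(1) = 5 ✓
Line 2: each(1) + hungry(2) + activity(4) = 7 ✓
Line 3: five(1) + sleep(1) + off(1) + one(1) + emperor(3) = 7 ✓

Yes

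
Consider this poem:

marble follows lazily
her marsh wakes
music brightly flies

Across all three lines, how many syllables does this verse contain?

Line 1: marble(2) + follows(2) + lazily(3) = 7
Line 2: her(1) + marsh(1) + wakes(1) = 3
Line 3: music(2) + brightly(2) + flies(1) = 5
Total: 7 + 3 + 5 = 15

15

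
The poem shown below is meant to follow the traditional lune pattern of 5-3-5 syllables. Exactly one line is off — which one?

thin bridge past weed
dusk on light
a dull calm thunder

The first line

Line 1: thin (1), bridge (1), past (1), weed (1) → 4 (expected 5)
Line 2: dusk (1), on (1), light (1) → 3 ✓
Line 3: a (1), dull (1), calm (1), thunder (2) → 5 ✓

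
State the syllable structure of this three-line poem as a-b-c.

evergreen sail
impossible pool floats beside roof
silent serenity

Line 1: evergreen (3), sail (1) → 4
Line 2: impossible (4), pool (1), floats (1), beside (2), roof (1) → 9
Line 3: silent (2), serenity (4) → 6

4-9-6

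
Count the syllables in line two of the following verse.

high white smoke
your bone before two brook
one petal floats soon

6

Line two: "your bone before two brook": 1+1+2+1+1 = 6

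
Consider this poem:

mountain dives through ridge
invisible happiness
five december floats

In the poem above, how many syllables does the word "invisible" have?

4

"invisible" has 4 syllables.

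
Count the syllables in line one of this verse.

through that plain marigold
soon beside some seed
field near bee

6

Line one: through(1) + that(1) + plain(1) + marigold(3) = 6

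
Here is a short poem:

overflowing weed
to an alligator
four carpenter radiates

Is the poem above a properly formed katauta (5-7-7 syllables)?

No

Line 1: overflowing(4) + weed(1) = 5 ✓
Line 2: to(1) + an(1) + alligator(4) = 6 (expected 7)
Line 3: four(1) + carpenter(3) + radiates(3) = 7 ✓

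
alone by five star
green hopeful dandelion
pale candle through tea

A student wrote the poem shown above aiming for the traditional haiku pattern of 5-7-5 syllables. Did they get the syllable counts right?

Yes

Line 1: alone(2) + by(1) + five(1) + star(1) = 5 ✓
Line 2: green(1) + hopeful(2) + dandelion(4) = 7 ✓
Line 3: pale(1) + candle(2) + through(1) + tea(1) = 5 ✓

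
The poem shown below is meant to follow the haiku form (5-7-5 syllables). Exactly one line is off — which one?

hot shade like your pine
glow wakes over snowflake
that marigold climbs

Line 1: hot(1) + shade(1) + like(1) + your(1) + pine(1) = 5 ✓
Line 2: glow(1) + wakes(1) + over(2) + snowflake(2) = 6 (expected 7)
Line 3: that(1) + marigold(3) + climbs(1) = 5 ✓

Line 2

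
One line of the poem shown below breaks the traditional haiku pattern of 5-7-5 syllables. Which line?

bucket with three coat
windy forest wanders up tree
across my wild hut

Line 2

Line 1: bucket(2) + with(1) + three(1) + coat(1) = 5 ✓
Line 2: windy(2) + forest(2) + wanders(2) + up(1) + tree(1) = 8 (expected 7)
Line 3: across(2) + my(1) + wild(1) + hut(1) = 5 ✓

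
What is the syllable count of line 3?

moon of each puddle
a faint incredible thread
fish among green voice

5

Line 3: fish(1) + among(2) + green(1) + voice(1) = 5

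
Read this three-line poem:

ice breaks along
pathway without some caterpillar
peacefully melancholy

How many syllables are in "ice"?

"ice" has 1 syllable.

1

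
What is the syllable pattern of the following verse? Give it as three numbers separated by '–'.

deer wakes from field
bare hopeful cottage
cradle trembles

Line 1: "deer wakes from field": 1+1+1+1 = 4
Line 2: "bare hopeful cottage": 1+2+2 = 5
Line 3: "cradle trembles": 2+2 = 4

4–5–4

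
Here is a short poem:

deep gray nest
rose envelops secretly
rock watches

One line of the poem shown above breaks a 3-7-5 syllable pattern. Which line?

Line 1: deep(1) + gray(1) + nest(1) = 3 ✓
Line 2: rose(1) + envelops(3) + secretly(3) = 7 ✓
Line 3: rock(1) + watches(2) = 3 (expected 5)

The third line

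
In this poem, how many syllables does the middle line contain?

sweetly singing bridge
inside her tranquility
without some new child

7

The middle line: inside (2), her (1), tranquility (4) → 7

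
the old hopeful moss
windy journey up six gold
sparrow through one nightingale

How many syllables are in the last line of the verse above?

7

The last line: "sparrow through one nightingale": 2+1+1+3 = 7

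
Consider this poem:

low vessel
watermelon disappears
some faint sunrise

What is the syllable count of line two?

7

Line two: watermelon (4), disappears (3) → 7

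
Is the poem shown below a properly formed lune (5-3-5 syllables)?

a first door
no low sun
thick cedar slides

No

Line 1: a (1), first (1), door (1) → 3 (expected 5)
Line 2: no (1), low (1), sun (1) → 3 ✓
Line 3: thick (1), cedar (2), slides (1) → 4 (expected 5)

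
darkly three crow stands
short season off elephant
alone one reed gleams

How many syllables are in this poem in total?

Line 1: "darkly three crow stands": 2+1+1+1 = 5
Line 2: "short season off elephant": 1+2+1+3 = 7
Line 3: "alone one reed gleams": 2+1+1+1 = 5
Total: 5 + 7 + 5 = 17

17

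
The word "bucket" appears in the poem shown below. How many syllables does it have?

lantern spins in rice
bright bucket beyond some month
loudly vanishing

2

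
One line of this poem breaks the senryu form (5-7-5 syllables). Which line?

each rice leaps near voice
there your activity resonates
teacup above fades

Line 2

Line 1: each(1) + rice(1) + leaps(1) + near(1) + voice(1) = 5 ✓
Line 2: there(1) + your(1) + activity(4) + resonates(3) = 9 (expected 7)
Line 3: teacup(2) + above(2) + fades(1) = 5 ✓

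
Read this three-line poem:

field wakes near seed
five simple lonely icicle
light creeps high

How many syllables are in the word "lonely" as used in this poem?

"lonely" has 2 syllables.

2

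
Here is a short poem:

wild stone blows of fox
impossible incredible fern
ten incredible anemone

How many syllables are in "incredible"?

"incredible" has 4 syllables.

4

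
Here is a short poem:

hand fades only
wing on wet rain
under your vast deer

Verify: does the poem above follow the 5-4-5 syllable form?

No

Line 1: "hand fades only": 1+1+2 = 4 (expected 5)
Line 2: "wing on wet rain": 1+1+1+1 = 4 ✓
Line 3: "under your vast deer": 2+1+1+1 = 5 ✓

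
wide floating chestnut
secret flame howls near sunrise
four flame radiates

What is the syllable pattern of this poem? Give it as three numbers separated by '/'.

Line 1: wide(1) + floating(2) + chestnut(2) = 5
Line 2: secret(2) + flame(1) + howls(1) + near(1) + sunrise(2) = 7
Line 3: four(1) + flame(1) + radiates(3) = 5

5/7/5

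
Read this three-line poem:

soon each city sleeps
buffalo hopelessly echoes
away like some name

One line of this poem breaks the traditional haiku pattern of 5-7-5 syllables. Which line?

Line 1: "soon each city sleeps": 1+1+2+1 = 5 ✓
Line 2: "buffalo hopelessly echoes": 3+3+2 = 8 (expected 7)
Line 3: "away like some name": 2+1+1+1 = 5 ✓

Line 2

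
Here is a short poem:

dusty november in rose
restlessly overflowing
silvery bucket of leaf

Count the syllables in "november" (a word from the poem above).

3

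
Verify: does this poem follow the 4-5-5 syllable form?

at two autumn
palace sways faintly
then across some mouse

Line 1: at (1), two (1), autumn (2) → 4 ✓
Line 2: palace (2), sways (1), faintly (2) → 5 ✓
Line 3: then (1), across (2), some (1), mouse (1) → 5 ✓

Yes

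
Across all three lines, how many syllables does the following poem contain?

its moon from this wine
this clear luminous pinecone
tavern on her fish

Line 1: "its moon from this wine": 1+1+1+1+1 = 5
Line 2: "this clear luminous pinecone": 1+1+3+2 = 7
Line 3: "tavern on her fish": 2+1+1+1 = 5
Total: 5 + 7 + 5 = 17

17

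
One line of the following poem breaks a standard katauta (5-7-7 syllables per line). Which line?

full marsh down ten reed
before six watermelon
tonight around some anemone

The third line

Line 1: "full marsh down ten reed": 1+1+1+1+1 = 5 ✓
Line 2: "before six watermelon": 2+1+4 = 7 ✓
Line 3: "tonight around some anemone": 2+2+1+4 = 9 (expected 7)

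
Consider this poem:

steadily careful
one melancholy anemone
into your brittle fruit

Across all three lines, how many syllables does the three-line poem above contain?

Line 1: steadily(3) + careful(2) = 5
Line 2: one(1) + melancholy(4) + anemone(4) = 9
Line 3: into(2) + your(1) + brittle(2) + fruit(1) = 6
Total: 5 + 9 + 6 = 20

20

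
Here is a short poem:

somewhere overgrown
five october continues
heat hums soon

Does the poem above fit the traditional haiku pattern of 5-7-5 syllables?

Line 1: somewhere (2), overgrown (3) → 5 ✓
Line 2: five (1), october (3), continues (3) → 7 ✓
Line 3: heat (1), hums (1), soon (1) → 3 (expected 5)

No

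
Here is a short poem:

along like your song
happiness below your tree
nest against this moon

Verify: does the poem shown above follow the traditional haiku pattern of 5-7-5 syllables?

Yes

Line 1: "along like your song": 2+1+1+1 = 5 ✓
Line 2: "happiness below your tree": 3+2+1+1 = 7 ✓
Line 3: "nest against this moon": 1+2+1+1 = 5 ✓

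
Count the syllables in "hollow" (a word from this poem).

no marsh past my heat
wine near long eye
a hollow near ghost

2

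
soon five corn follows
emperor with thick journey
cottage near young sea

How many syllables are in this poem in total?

Line 1: soon(1) + five(1) + corn(1) + follows(2) = 5
Line 2: emperor(3) + with(1) + thick(1) + journey(2) = 7
Line 3: cottage(2) + near(1) + young(1) + sea(1) = 5
Total: 5 + 7 + 5 = 17

17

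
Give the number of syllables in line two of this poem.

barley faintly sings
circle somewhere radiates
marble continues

Line two: circle (2), somewhere (2), radiates (3) → 7

7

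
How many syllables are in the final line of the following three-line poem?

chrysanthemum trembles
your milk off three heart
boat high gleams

3

The final line: boat (1), high (1), gleams (1) → 3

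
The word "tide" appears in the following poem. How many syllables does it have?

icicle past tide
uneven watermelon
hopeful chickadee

1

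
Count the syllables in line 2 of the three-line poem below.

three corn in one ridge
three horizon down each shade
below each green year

7

Line 2: three(1) + horizon(3) + down(1) + each(1) + shade(1) = 7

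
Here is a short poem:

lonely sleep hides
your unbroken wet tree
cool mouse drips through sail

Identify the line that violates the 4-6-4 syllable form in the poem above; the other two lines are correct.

Line 3

Line 1: lonely(2) + sleep(1) + hides(1) = 4 ✓
Line 2: your(1) + unbroken(3) + wet(1) + tree(1) = 6 ✓
Line 3: cool(1) + mouse(1) + drips(1) + through(1) + sail(1) = 5 (expected 4)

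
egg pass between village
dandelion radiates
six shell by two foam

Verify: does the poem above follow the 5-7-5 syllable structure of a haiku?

No

Line 1: egg(1) + pass(1) + between(2) + village(2) = 6 (expected 5)
Line 2: dandelion(4) + radiates(3) = 7 ✓
Line 3: six(1) + shell(1) + by(1) + two(1) + foam(1) = 5 ✓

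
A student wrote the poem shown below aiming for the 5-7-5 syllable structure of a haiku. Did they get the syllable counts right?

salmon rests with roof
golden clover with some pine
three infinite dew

Line 1: salmon(2) + rests(1) + with(1) + roof(1) = 5 ✓
Line 2: golden(2) + clover(2) + with(1) + some(1) + pine(1) = 7 ✓
Line 3: three(1) + infinite(3) + dew(1) = 5 ✓

Yes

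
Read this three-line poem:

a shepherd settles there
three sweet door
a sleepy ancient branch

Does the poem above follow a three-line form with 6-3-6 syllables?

Line 1: a(1) + shepherd(2) + settles(2) + there(1) = 6 ✓
Line 2: three(1) + sweet(1) + door(1) = 3 ✓
Line 3: a(1) + sleepy(2) + ancient(2) + branch(1) = 6 ✓

Yes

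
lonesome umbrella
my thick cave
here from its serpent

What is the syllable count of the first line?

The first line: lonesome(2) + umbrella(3) = 5

5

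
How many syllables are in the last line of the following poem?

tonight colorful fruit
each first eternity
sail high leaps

The last line: sail (1), high (1), leaps (1) → 3

3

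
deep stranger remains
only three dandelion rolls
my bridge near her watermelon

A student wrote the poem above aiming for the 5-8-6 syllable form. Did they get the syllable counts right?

No

Line 1: deep(1) + stranger(2) + remains(2) = 5 ✓
Line 2: only(2) + three(1) + dandelion(4) + rolls(1) = 8 ✓
Line 3: my(1) + bridge(1) + near(1) + her(1) + watermelon(4) = 8 (expected 6)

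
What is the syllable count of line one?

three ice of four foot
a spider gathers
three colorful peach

Line one: three(1) + ice(1) + of(1) + four(1) + foot(1) = 5

5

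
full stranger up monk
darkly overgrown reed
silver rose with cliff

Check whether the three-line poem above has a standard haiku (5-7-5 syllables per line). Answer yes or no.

No

Line 1: full (1), stranger (2), up (1), monk (1) → 5 ✓
Line 2: darkly (2), overgrown (3), reed (1) → 6 (expected 7)
Line 3: silver (2), rose (1), with (1), cliff (1) → 5 ✓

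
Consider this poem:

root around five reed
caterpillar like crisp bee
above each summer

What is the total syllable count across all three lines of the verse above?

17

Line 1: root(1) + around(2) + five(1) + reed(1) = 5
Line 2: caterpillar(4) + like(1) + crisp(1) + bee(1) = 7
Line 3: above(2) + each(1) + summer(2) = 5
Total: 5 + 7 + 5 = 17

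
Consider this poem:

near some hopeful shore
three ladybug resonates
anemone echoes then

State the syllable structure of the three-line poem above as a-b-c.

Line 1: "near some hopeful shore": 1+1+2+1 = 5
Line 2: "three ladybug resonates": 1+3+3 = 7
Line 3: "anemone echoes then": 4+2+1 = 7

5-7-7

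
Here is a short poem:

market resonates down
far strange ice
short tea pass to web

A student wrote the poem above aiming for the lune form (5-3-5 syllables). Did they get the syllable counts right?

Line 1: market(2) + resonates(3) + down(1) = 6 (expected 5)
Line 2: far(1) + strange(1) + ice(1) = 3 ✓
Line 3: short(1) + tea(1) + pass(1) + to(1) + web(1) = 5 ✓

No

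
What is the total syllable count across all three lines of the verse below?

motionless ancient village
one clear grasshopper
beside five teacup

Line 1: motionless(3) + ancient(2) + village(2) = 7
Line 2: one(1) + clear(1) + grasshopper(3) = 5
Line 3: beside(2) + five(1) + teacup(2) = 5
Total: 7 + 5 + 5 = 17

17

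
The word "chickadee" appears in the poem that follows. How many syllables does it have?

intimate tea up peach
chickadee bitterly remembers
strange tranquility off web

3

"chickadee" has 3 syllables.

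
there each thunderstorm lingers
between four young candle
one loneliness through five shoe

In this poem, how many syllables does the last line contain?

The last line: "one loneliness through five shoe": 1+3+1+1+1 = 7

7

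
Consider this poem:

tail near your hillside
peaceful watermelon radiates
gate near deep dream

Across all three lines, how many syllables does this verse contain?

18

Line 1: tail(1) + near(1) + your(1) + hillside(2) = 5
Line 2: peaceful(2) + watermelon(4) + radiates(3) = 9
Line 3: gate(1) + near(1) + deep(1) + dream(1) = 4
Total: 5 + 9 + 4 = 18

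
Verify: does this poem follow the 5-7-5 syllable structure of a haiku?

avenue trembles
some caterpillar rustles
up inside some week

Line 1: avenue (3), trembles (2) → 5 ✓
Line 2: some (1), caterpillar (4), rustles (2) → 7 ✓
Line 3: up (1), inside (2), some (1), week (1) → 5 ✓

Yes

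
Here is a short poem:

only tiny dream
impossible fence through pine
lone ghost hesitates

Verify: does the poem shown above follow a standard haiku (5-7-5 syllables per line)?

Yes

Line 1: "only tiny dream": 2+2+1 = 5 ✓
Line 2: "impossible fence through pine": 4+1+1+1 = 7 ✓
Line 3: "lone ghost hesitates": 1+1+3 = 5 ✓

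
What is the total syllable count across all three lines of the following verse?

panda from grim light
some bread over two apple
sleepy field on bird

Line 1: panda (2), from (1), grim (1), light (1) → 5
Line 2: some (1), bread (1), over (2), two (1), apple (2) → 7
Line 3: sleepy (2), field (1), on (1), bird (1) → 5
Total: 5 + 7 + 5 = 17

17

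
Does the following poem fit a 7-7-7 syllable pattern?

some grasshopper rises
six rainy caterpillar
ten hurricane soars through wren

Line 1: some (1), grasshopper (3), rises (2) → 6 (expected 7)
Line 2: six (1), rainy (2), caterpillar (4) → 7 ✓
Line 3: ten (1), hurricane (3), soars (1), through (1), wren (1) → 7 ✓

No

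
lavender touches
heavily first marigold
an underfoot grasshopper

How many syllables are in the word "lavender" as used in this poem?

3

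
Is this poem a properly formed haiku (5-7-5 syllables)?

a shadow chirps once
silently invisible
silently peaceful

Line 1: "a shadow chirps once": 1+2+1+1 = 5 ✓
Line 2: "silently invisible": 3+4 = 7 ✓
Line 3: "silently peaceful": 3+2 = 5 ✓

Yes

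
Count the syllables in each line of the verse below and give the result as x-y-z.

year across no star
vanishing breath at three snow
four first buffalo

5-7-5

Line 1: year(1) + across(2) + no(1) + star(1) = 5
Line 2: vanishing(3) + breath(1) + at(1) + three(1) + snow(1) = 7
Line 3: four(1) + first(1) + buffalo(3) = 5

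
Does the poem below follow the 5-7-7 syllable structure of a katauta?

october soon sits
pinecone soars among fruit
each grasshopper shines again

No

Line 1: october(3) + soon(1) + sits(1) = 5 ✓
Line 2: pinecone(2) + soars(1) + among(2) + fruit(1) = 6 (expected 7)
Line 3: each(1) + grasshopper(3) + shines(1) + again(2) = 7 ✓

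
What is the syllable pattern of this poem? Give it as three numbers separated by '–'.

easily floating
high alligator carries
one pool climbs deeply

5–7–5

Line 1: easily (3), floating (2) → 5
Line 2: high (1), alligator (4), carries (2) → 7
Line 3: one (1), pool (1), climbs (1), deeply (2) → 5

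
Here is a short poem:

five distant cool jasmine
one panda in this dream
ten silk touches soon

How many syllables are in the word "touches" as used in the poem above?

2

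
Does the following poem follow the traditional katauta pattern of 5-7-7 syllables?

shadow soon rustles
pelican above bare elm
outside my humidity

Yes

Line 1: shadow (2), soon (1), rustles (2) → 5 ✓
Line 2: pelican (3), above (2), bare (1), elm (1) → 7 ✓
Line 3: outside (2), my (1), humidity (4) → 7 ✓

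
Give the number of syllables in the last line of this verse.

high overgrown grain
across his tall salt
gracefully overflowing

The last line: "gracefully overflowing": 3+4 = 7

7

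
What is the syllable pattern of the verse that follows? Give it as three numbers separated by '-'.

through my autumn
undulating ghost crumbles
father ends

4-7-3

Line 1: through (1), my (1), autumn (2) → 4
Line 2: undulating (4), ghost (1), crumbles (2) → 7
Line 3: father (2), ends (1) → 3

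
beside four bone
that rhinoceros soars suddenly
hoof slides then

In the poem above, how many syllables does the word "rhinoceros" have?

4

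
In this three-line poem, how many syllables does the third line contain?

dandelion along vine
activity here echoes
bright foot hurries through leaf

The third line: "bright foot hurries through leaf": 1+1+2+1+1 = 6

6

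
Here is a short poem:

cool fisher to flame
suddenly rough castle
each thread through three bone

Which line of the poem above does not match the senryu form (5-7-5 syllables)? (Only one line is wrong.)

Line 2

Line 1: cool (1), fisher (2), to (1), flame (1) → 5 ✓
Line 2: suddenly (3), rough (1), castle (2) → 6 (expected 7)
Line 3: each (1), thread (1), through (1), three (1), bone (1) → 5 ✓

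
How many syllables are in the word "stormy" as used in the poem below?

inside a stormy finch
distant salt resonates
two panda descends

2

"stormy" has 2 syllables.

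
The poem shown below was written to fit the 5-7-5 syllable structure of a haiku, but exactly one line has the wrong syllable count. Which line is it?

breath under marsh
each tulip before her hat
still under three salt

Line 1

Line 1: breath(1) + under(2) + marsh(1) = 4 (expected 5)
Line 2: each(1) + tulip(2) + before(2) + her(1) + hat(1) = 7 ✓
Line 3: still(1) + under(2) + three(1) + salt(1) = 5 ✓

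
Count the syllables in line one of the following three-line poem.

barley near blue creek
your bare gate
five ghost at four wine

5

Line one: "barley near blue creek": 2+1+1+1 = 5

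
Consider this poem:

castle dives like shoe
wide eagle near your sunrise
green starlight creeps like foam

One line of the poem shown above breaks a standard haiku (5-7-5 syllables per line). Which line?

Line 1: castle (2), dives (1), like (1), shoe (1) → 5 ✓
Line 2: wide (1), eagle (2), near (1), your (1), sunrise (2) → 7 ✓
Line 3: green (1), starlight (2), creeps (1), like (1), foam (1) → 6 (expected 5)

Line 3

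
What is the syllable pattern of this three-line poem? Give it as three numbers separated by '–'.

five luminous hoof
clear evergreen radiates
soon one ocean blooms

5–7–5

Line 1: five (1), luminous (3), hoof (1) → 5
Line 2: clear (1), evergreen (3), radiates (3) → 7
Line 3: soon (1), one (1), ocean (2), blooms (1) → 5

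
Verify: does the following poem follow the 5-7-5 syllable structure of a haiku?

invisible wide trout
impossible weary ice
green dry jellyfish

Line 1: "invisible wide trout": 4+1+1 = 6 (expected 5)
Line 2: "impossible weary ice": 4+2+1 = 7 ✓
Line 3: "green dry jellyfish": 1+1+3 = 5 ✓

No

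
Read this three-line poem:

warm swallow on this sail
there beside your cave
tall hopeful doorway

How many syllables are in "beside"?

"beside" has 2 syllables.

2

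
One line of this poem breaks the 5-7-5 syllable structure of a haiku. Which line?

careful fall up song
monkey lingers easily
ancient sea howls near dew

The third line

Line 1: careful(2) + fall(1) + up(1) + song(1) = 5 ✓
Line 2: monkey(2) + lingers(2) + easily(3) = 7 ✓
Line 3: ancient(2) + sea(1) + howls(1) + near(1) + dew(1) = 6 (expected 5)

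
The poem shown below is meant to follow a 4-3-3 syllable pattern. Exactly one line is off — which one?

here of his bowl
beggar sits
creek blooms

Line 1: here (1), of (1), his (1), bowl (1) → 4 ✓
Line 2: beggar (2), sits (1) → 3 ✓
Line 3: creek (1), blooms (1) → 2 (expected 3)

The third line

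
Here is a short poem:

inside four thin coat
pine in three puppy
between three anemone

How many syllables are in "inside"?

2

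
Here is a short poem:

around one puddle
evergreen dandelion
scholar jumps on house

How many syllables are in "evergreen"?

"evergreen" has 3 syllables.

3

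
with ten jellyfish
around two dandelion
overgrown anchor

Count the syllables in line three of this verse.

5

Line three: "overgrown anchor": 3+2 = 5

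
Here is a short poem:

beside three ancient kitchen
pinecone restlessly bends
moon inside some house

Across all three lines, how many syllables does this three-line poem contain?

18

Line 1: "beside three ancient kitchen": 2+1+2+2 = 7
Line 2: "pinecone restlessly bends": 2+3+1 = 6
Line 3: "moon inside some house": 1+2+1+1 = 5
Total: 7 + 6 + 5 = 18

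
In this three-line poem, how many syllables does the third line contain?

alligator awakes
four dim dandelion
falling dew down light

The third line: falling(2) + dew(1) + down(1) + light(1) = 5

5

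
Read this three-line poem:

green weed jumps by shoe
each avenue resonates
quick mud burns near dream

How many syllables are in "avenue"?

3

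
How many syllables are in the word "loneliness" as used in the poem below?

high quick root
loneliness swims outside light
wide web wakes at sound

"loneliness" has 3 syllables.

3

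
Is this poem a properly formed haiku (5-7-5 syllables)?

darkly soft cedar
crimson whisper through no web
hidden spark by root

Yes

Line 1: darkly (2), soft (1), cedar (2) → 5 ✓
Line 2: crimson (2), whisper (2), through (1), no (1), web (1) → 7 ✓
Line 3: hidden (2), spark (1), by (1), root (1) → 5 ✓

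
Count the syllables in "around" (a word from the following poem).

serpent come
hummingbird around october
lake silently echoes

2

"around" has 2 syllables.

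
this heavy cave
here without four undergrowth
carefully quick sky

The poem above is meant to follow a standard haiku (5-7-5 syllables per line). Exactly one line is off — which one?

Line 1: "this heavy cave": 1+2+1 = 4 (expected 5)
Line 2: "here without four undergrowth": 1+2+1+3 = 7 ✓
Line 3: "carefully quick sky": 3+1+1 = 5 ✓

Line 1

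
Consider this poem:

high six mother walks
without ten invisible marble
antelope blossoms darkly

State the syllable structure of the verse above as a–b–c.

5–9–7

Line 1: high(1) + six(1) + mother(2) + walks(1) = 5
Line 2: without(2) + ten(1) + invisible(4) + marble(2) = 9
Line 3: antelope(3) + blossoms(2) + darkly(2) = 7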